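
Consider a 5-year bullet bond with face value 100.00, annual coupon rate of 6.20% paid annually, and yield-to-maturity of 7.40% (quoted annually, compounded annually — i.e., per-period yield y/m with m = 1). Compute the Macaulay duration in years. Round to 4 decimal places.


Coupon per period c = face * coupon_rate / m = 6.200000
Periods per year m = 1; per-period yield y/m = 0.074000
Number of cashflows N = 5
Cashflows (t years, CF_t, discount factor 1/(1+y/m)^(m*t), PV):
  t = 1.0000: CF_t = 6.200000, DF = 0.931099, PV = 5.772812
  t = 2.0000: CF_t = 6.200000, DF = 0.866945, PV = 5.375058
  t = 3.0000: CF_t = 6.200000, DF = 0.807211, PV = 5.004709
  t = 4.0000: CF_t = 6.200000, DF = 0.751593, PV = 4.659878
  t = 5.0000: CF_t = 106.200000, DF = 0.699808, PV = 74.319557
Price P = sum_t PV_t = 95.132014
Macaulay numerator sum_t t * PV_t:
  t * PV_t at t = 1.0000: 5.772812
  t * PV_t at t = 2.0000: 10.750115
  t * PV_t at t = 3.0000: 15.014128
  t * PV_t at t = 4.0000: 18.639513
  t * PV_t at t = 5.0000: 371.597783
Macaulay duration D = (sum_t t * PV_t) / P = 421.774350 / 95.132014 = 4.433569

Answer: Macaulay duration = 4.4336 years


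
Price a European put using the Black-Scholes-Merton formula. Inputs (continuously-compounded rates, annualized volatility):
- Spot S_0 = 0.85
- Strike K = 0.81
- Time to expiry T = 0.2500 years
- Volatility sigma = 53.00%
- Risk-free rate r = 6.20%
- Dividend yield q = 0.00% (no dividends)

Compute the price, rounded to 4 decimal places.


Answer: Price = 0.0631

Derivation:
d1 = (ln(S/K) + (r - q + 0.5*sigma^2) * T) / (sigma * sqrt(T)) = 0.37288529
d2 = d1 - sigma * sqrt(T) = 0.10788529
exp(-rT) = 0.98461951; exp(-qT) = 1.00000000
P = K * exp(-rT) * N(-d2) - S_0 * exp(-qT) * N(-d1)
N(-d1) = 0.35461691; N(-d2) = 0.45704334
P = 0.8100 * 0.98461951 * 0.45704334 - 0.8500 * 1.00000000 * 0.35461691 = 0.0631


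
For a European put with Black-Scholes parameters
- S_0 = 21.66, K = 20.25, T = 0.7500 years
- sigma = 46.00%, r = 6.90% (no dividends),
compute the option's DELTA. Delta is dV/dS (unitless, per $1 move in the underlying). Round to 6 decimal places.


d1 = 0.4980586099; d2 = 0.0996869242
phi(d1) = 0.3524065766; exp(-qT) = 1.0000000000; exp(-rT) = 0.9495662287
N(-d1) = 0.3092213663
Delta = -exp(-qT) * N(-d1) = -1.0000000000 * 0.3092213663 = -0.309221

Answer: Delta = -0.309221


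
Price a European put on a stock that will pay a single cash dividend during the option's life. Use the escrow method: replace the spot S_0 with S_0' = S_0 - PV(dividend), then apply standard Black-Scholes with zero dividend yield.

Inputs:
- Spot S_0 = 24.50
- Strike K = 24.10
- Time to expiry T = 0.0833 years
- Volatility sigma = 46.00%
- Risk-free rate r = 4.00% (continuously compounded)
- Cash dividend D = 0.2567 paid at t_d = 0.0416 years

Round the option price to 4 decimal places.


PV(D) = D * exp(-r * t_d) = 0.2567 * 0.99833738 = 0.25627321
S_0' = S_0 - PV(D) = 24.5000 - 0.25627321 = 24.24372679
d1 = (ln(S_0'/K) + (r + sigma^2/2)*T) / (sigma*sqrt(T)) = 0.13626581
d2 = d1 - sigma*sqrt(T) = 0.00350181
exp(-rT) = 0.99667354
N(-d1) = 0.44580557; N(-d2) = 0.49860298
P = K * exp(-rT) * N(-d2) - S_0' * N(-d1) = 24.1000 * 0.99667354 * 0.49860298 - 24.24372679 * 0.44580557 = 1.1684

Answer: Price = 1.1684


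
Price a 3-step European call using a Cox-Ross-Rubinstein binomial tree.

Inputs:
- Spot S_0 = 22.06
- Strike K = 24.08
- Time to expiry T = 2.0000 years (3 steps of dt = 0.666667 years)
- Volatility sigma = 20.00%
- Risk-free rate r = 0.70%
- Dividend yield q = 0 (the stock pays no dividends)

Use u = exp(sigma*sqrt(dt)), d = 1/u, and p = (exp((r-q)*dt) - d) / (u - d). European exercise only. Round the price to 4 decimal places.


Answer: Price = V(0,0) = 1.9097

Derivation:
dt = T/N = 0.666667
u = exp(sigma*sqrt(dt)) = 1.177389; d = 1/u = 0.849337
p = (exp((r-q)*dt) - d) / (u - d) = 0.473524
Discount per step: exp(-r*dt) = 0.995344
Stock lattice S(k, i) with i counting down-moves:
  k=0: S(0,0) = 22.0600
  k=1: S(1,0) = 25.9732; S(1,1) = 18.7364
  k=2: S(2,0) = 30.5806; S(2,1) = 22.0600; S(2,2) = 15.9135
  k=3: S(3,0) = 36.0052; S(3,1) = 25.9732; S(3,2) = 18.7364; S(3,3) = 13.5159
Terminal payoffs V(N, i) = max(S_T - K, 0):
  V(3,0) = 11.925221; V(3,1) = 1.893202; V(3,2) = 0.000000; V(3,3) = 0.000000
Backward induction: V(k, i) = exp(-r*dt) * [p * V(k+1, i) + (1-p) * V(k+1, i+1)].
  V(2,0) = exp(-r*dt) * [p*11.925221 + (1-p)*1.893202] = 6.612676
  V(2,1) = exp(-r*dt) * [p*1.893202 + (1-p)*0.000000] = 0.892303
  V(2,2) = exp(-r*dt) * [p*0.000000 + (1-p)*0.000000] = 0.000000
  V(1,0) = exp(-r*dt) * [p*6.612676 + (1-p)*0.892303] = 3.584273
  V(1,1) = exp(-r*dt) * [p*0.892303 + (1-p)*0.000000] = 0.420560
  V(0,0) = exp(-r*dt) * [p*3.584273 + (1-p)*0.420560] = 1.909722


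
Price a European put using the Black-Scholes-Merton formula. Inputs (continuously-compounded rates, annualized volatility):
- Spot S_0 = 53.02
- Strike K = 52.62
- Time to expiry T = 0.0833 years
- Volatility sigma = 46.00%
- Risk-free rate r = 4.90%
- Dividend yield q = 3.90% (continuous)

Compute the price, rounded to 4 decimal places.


d1 = (ln(S/K) + (r - q + 0.5*sigma^2) * T) / (sigma * sqrt(T)) = 0.12969679
d2 = d1 - sigma * sqrt(T) = -0.00306721
exp(-rT) = 0.99592662; exp(-qT) = 0.99675657
P = K * exp(-rT) * N(-d2) - S_0 * exp(-qT) * N(-d1)
N(-d1) = 0.44840316; N(-d2) = 0.50122364
P = 52.6200 * 0.99592662 * 0.50122364 - 53.0200 * 0.99675657 * 0.44840316 = 2.5697

Answer: Price = 2.5697


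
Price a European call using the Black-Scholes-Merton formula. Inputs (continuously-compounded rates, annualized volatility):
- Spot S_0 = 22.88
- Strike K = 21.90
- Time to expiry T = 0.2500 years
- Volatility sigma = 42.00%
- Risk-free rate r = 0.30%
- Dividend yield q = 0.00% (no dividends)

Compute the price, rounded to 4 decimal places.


Answer: Price = 2.4116

Derivation:
d1 = (ln(S/K) + (r - q + 0.5*sigma^2) * T) / (sigma * sqrt(T)) = 0.31703109
d2 = d1 - sigma * sqrt(T) = 0.10703109
exp(-rT) = 0.99925028; exp(-qT) = 1.00000000
C = S_0 * exp(-qT) * N(d1) - K * exp(-rT) * N(d2)
N(d1) = 0.62439000; N(d2) = 0.54261784
C = 22.8800 * 1.00000000 * 0.62439000 - 21.9000 * 0.99925028 * 0.54261784 = 2.4116


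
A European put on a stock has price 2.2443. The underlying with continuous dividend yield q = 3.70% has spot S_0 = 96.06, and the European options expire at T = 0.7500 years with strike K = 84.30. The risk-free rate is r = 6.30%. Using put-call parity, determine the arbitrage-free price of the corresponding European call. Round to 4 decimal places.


Put-call parity: C - P = S_0 * exp(-qT) - K * exp(-rT).
S_0 * exp(-qT) = 96.0600 * 0.97263149 = 93.43098134
K * exp(-rT) = 84.3000 * 0.95384891 = 80.40946274
C = P + S*exp(-qT) - K*exp(-rT)
C = 2.2443 + 93.43098134 - 80.40946274 = 15.2658

Answer: Call price = 15.2658


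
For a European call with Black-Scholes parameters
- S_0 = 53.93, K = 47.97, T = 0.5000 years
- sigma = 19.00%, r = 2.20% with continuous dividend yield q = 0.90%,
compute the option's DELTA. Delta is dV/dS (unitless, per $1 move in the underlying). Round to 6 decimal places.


d1 = 0.9872408566; d2 = 0.8528905682
phi(d1) = 0.2450578956; exp(-qT) = 0.9955101098; exp(-rT) = 0.9890602788
N(d1) = 0.8382377115
Delta = exp(-qT) * N(d1) = 0.9955101098 * 0.8382377115 = 0.834474

Answer: Delta = 0.834474


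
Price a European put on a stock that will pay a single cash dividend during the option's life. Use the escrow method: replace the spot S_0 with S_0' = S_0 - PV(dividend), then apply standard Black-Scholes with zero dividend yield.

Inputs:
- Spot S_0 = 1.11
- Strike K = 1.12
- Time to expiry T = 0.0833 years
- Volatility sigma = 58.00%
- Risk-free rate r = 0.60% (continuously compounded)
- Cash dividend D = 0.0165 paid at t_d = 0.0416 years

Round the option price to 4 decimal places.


Answer: Price = 0.0875

Derivation:
PV(D) = D * exp(-r * t_d) = 0.0165 * 0.99975043 = 0.01649588
S_0' = S_0 - PV(D) = 1.1100 - 0.01649588 = 1.09350412
d1 = (ln(S_0'/K) + (r + sigma^2/2)*T) / (sigma*sqrt(T)) = -0.05633576
d2 = d1 - sigma*sqrt(T) = -0.22373385
exp(-rT) = 0.99950032
N(-d1) = 0.52246283; N(-d2) = 0.58851780
P = K * exp(-rT) * N(-d2) - S_0' * N(-d1) = 1.1200 * 0.99950032 * 0.58851780 - 1.09350412 * 0.52246283 = 0.0875


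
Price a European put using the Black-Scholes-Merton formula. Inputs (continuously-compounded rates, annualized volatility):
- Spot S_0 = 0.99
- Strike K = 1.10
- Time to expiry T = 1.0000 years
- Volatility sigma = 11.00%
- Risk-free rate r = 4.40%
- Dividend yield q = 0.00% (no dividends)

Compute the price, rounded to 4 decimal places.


d1 = (ln(S/K) + (r - q + 0.5*sigma^2) * T) / (sigma * sqrt(T)) = -0.50282287
d2 = d1 - sigma * sqrt(T) = -0.61282287
exp(-rT) = 0.95695396; exp(-qT) = 1.00000000
P = K * exp(-rT) * N(-d2) - S_0 * exp(-qT) * N(-d1)
N(-d1) = 0.69245559; N(-d2) = 0.73000327
P = 1.1000 * 0.95695396 * 0.73000327 - 0.9900 * 1.00000000 * 0.69245559 = 0.0829

Answer: Price = 0.0829


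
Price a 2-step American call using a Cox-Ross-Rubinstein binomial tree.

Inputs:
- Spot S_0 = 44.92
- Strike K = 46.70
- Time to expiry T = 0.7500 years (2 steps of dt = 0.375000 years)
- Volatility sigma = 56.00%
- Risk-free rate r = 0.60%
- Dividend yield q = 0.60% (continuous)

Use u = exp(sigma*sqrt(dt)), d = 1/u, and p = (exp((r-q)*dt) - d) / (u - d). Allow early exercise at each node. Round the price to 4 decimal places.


dt = T/N = 0.375000
u = exp(sigma*sqrt(dt)) = 1.409068; d = 1/u = 0.709689
p = (exp((r-q)*dt) - d) / (u - d) = 0.415098
Discount per step: exp(-r*dt) = 0.997753
Stock lattice S(k, i) with i counting down-moves:
  k=0: S(0,0) = 44.9200
  k=1: S(1,0) = 63.2953; S(1,1) = 31.8792
  k=2: S(2,0) = 89.1874; S(2,1) = 44.9200; S(2,2) = 22.6243
Terminal payoffs V(N, i) = max(S_T - K, 0):
  V(2,0) = 42.487443; V(2,1) = 0.000000; V(2,2) = 0.000000
Backward induction: V(k, i) = exp(-r*dt) * [p * V(k+1, i) + (1-p) * V(k+1, i+1)]; then take max(V_cont, immediate exercise) for American.
  V(1,0) = exp(-r*dt) * [p*42.487443 + (1-p)*0.000000] = 17.596827; exercise = 16.595339; V(1,0) = max -> 17.596827
  V(1,1) = exp(-r*dt) * [p*0.000000 + (1-p)*0.000000] = 0.000000; exercise = 0.000000; V(1,1) = max -> 0.000000
  V(0,0) = exp(-r*dt) * [p*17.596827 + (1-p)*0.000000] = 7.287996; exercise = 0.000000; V(0,0) = max -> 7.287996

Answer: Price = V(0,0) = 7.2880


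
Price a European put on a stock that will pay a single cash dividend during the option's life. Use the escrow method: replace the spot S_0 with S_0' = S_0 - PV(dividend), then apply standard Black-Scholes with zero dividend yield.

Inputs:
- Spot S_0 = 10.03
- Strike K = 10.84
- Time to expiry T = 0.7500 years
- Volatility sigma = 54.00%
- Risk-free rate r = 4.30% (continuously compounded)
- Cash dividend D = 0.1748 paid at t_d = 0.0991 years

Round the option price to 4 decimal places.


Answer: Price = 2.2180

Derivation:
PV(D) = D * exp(-r * t_d) = 0.1748 * 0.99574777 = 0.17405671
S_0' = S_0 - PV(D) = 10.0300 - 0.17405671 = 9.85594329
d1 = (ln(S_0'/K) + (r + sigma^2/2)*T) / (sigma*sqrt(T)) = 0.09928641
d2 = d1 - sigma*sqrt(T) = -0.36836731
exp(-rT) = 0.96826449
N(-d1) = 0.46045544; N(-d2) = 0.64370032
P = K * exp(-rT) * N(-d2) - S_0' * N(-d1) = 10.8400 * 0.96826449 * 0.64370032 - 9.85594329 * 0.46045544 = 2.2180


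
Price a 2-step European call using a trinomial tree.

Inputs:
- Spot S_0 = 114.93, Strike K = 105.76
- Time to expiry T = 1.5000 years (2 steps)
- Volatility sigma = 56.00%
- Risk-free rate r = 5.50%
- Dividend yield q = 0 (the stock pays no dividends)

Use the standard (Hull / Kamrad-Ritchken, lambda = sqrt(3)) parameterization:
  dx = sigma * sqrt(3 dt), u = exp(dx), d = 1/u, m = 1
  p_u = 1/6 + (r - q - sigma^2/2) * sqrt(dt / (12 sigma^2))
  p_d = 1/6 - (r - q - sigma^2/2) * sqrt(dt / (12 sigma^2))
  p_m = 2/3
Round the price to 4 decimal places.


Answer: Price = V(0,0) = 34.9809

Derivation:
dt = T/N = 0.750000; dx = sigma*sqrt(3*dt) = 0.840000
u = exp(dx) = 2.316367; d = 1/u = 0.431711
p_u = 0.121220, p_m = 0.666667, p_d = 0.212113
Discount per step: exp(-r*dt) = 0.959589
Stock lattice S(k, j) with j the centered position index:
  k=0: S(0,+0) = 114.9300
  k=1: S(1,-1) = 49.6165; S(1,+0) = 114.9300; S(1,+1) = 266.2201
  k=2: S(2,-2) = 21.4200; S(2,-1) = 49.6165; S(2,+0) = 114.9300; S(2,+1) = 266.2201; S(2,+2) = 616.6633
Terminal payoffs V(N, j) = max(S_T - K, 0):
  V(2,-2) = 0.000000; V(2,-1) = 0.000000; V(2,+0) = 9.170000; V(2,+1) = 160.460057; V(2,+2) = 510.903348
Backward induction: V(k, j) = exp(-r*dt) * [p_u * V(k+1, j+1) + p_m * V(k+1, j) + p_d * V(k+1, j-1)]
  V(1,-1) = exp(-r*dt) * [p_u*9.170000 + p_m*0.000000 + p_d*0.000000] = 1.066669
  V(1,+0) = exp(-r*dt) * [p_u*160.460057 + p_m*9.170000 + p_d*0.000000] = 24.531264
  V(1,+1) = exp(-r*dt) * [p_u*510.903348 + p_m*160.460057 + p_d*9.170000] = 163.946078
  V(0,+0) = exp(-r*dt) * [p_u*163.946078 + p_m*24.531264 + p_d*1.066669] = 34.980878


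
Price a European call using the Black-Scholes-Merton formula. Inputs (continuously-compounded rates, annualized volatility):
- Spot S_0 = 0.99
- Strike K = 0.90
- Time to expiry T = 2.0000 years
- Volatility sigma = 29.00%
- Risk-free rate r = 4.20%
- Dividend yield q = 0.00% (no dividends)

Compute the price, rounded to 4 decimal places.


d1 = (ln(S/K) + (r - q + 0.5*sigma^2) * T) / (sigma * sqrt(T)) = 0.64227284
d2 = d1 - sigma * sqrt(T) = 0.23215091
exp(-rT) = 0.91943126; exp(-qT) = 1.00000000
C = S_0 * exp(-qT) * N(d1) - K * exp(-rT) * N(d2)
N(d1) = 0.73965198; N(d2) = 0.59178960
C = 0.9900 * 1.00000000 * 0.73965198 - 0.9000 * 0.91943126 * 0.59178960 = 0.2426

Answer: Price = 0.2426


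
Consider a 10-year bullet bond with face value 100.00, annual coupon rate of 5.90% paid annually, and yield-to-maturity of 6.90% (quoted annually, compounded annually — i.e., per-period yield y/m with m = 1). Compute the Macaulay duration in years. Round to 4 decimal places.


Answer: Macaulay duration = 7.7396 years

Derivation:
Coupon per period c = face * coupon_rate / m = 5.900000
Periods per year m = 1; per-period yield y/m = 0.069000
Number of cashflows N = 10
Cashflows (t years, CF_t, discount factor 1/(1+y/m)^(m*t), PV):
  t = 1.0000: CF_t = 5.900000, DF = 0.935454, PV = 5.519177
  t = 2.0000: CF_t = 5.900000, DF = 0.875074, PV = 5.162934
  t = 3.0000: CF_t = 5.900000, DF = 0.818591, PV = 4.829686
  t = 4.0000: CF_t = 5.900000, DF = 0.765754, PV = 4.517948
  t = 5.0000: CF_t = 5.900000, DF = 0.716327, PV = 4.226331
  t = 6.0000: CF_t = 5.900000, DF = 0.670091, PV = 3.953537
  t = 7.0000: CF_t = 5.900000, DF = 0.626839, PV = 3.698351
  t = 8.0000: CF_t = 5.900000, DF = 0.586379, PV = 3.459636
  t = 9.0000: CF_t = 5.900000, DF = 0.548530, PV = 3.236329
  t = 10.0000: CF_t = 105.900000, DF = 0.513125, PV = 54.339909
Price P = sum_t PV_t = 92.943837
Macaulay numerator sum_t t * PV_t:
  t * PV_t at t = 1.0000: 5.519177
  t * PV_t at t = 2.0000: 10.325869
  t * PV_t at t = 3.0000: 14.489058
  t * PV_t at t = 4.0000: 18.071790
  t * PV_t at t = 5.0000: 21.131654
  t * PV_t at t = 6.0000: 23.721221
  t * PV_t at t = 7.0000: 25.888454
  t * PV_t at t = 8.0000: 27.677086
  t * PV_t at t = 9.0000: 29.126961
  t * PV_t at t = 10.0000: 543.399092
Macaulay duration D = (sum_t t * PV_t) / P = 719.350360 / 92.943837 = 7.739624


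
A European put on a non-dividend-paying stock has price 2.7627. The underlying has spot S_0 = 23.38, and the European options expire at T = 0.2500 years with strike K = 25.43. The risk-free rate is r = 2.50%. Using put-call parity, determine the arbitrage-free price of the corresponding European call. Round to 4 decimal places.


Put-call parity: C - P = S_0 * exp(-qT) - K * exp(-rT).
S_0 * exp(-qT) = 23.3800 * 1.00000000 = 23.38000000
K * exp(-rT) = 25.4300 * 0.99376949 = 25.27155815
C = P + S*exp(-qT) - K*exp(-rT)
C = 2.7627 + 23.38000000 - 25.27155815 = 0.8711

Answer: Call price = 0.8711


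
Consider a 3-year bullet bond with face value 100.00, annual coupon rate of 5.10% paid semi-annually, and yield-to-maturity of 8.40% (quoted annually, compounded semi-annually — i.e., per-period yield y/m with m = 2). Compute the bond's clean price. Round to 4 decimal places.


Coupon per period c = face * coupon_rate / m = 2.550000
Periods per year m = 2; per-period yield y/m = 0.042000
Number of cashflows N = 6
Cashflows (t years, CF_t, discount factor 1/(1+y/m)^(m*t), PV):
  t = 0.5000: CF_t = 2.550000, DF = 0.959693, PV = 2.447217
  t = 1.0000: CF_t = 2.550000, DF = 0.921010, PV = 2.348577
  t = 1.5000: CF_t = 2.550000, DF = 0.883887, PV = 2.253912
  t = 2.0000: CF_t = 2.550000, DF = 0.848260, PV = 2.163064
  t = 2.5000: CF_t = 2.550000, DF = 0.814069, PV = 2.075877
  t = 3.0000: CF_t = 102.550000, DF = 0.781257, PV = 80.117862
Price P = sum_t PV_t = 91.406508

Answer: Price = 91.4065


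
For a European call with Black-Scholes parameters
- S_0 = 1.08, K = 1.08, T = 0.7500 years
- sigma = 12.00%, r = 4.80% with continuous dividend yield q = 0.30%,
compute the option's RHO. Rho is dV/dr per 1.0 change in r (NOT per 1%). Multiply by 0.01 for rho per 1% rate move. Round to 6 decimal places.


d1 = 0.3767210506; d2 = 0.2727980022
phi(d1) = 0.3716146279; exp(-qT) = 0.9977525294; exp(-rT) = 0.9646402935
N(d2) = 0.6074957523
Rho = K*T*exp(-rT)*N(d2) = 1.0800 * 0.7500 * 0.9646402935 * 0.6074957523 = 0.474672

Answer: Rho = 0.474672


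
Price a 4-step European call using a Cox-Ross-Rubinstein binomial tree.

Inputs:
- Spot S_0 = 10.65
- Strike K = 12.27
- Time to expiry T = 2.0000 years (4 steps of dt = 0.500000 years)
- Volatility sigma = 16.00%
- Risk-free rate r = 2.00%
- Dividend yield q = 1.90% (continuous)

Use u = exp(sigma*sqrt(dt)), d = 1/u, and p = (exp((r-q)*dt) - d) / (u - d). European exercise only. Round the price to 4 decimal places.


dt = T/N = 0.500000
u = exp(sigma*sqrt(dt)) = 1.119785; d = 1/u = 0.893028
p = (exp((r-q)*dt) - d) / (u - d) = 0.473951
Discount per step: exp(-r*dt) = 0.990050
Stock lattice S(k, i) with i counting down-moves:
  k=0: S(0,0) = 10.6500
  k=1: S(1,0) = 11.9257; S(1,1) = 9.5108
  k=2: S(2,0) = 13.3542; S(2,1) = 10.6500; S(2,2) = 8.4934
  k=3: S(3,0) = 14.9539; S(3,1) = 11.9257; S(3,2) = 9.5108; S(3,3) = 7.5848
  k=4: S(4,0) = 16.7451; S(4,1) = 13.3542; S(4,2) = 10.6500; S(4,3) = 8.4934; S(4,4) = 6.7735
Terminal payoffs V(N, i) = max(S_T - K, 0):
  V(4,0) = 4.475143; V(4,1) = 1.084242; V(4,2) = 0.000000; V(4,3) = 0.000000; V(4,4) = 0.000000
Backward induction: V(k, i) = exp(-r*dt) * [p * V(k+1, i) + (1-p) * V(k+1, i+1)].
  V(3,0) = exp(-r*dt) * [p*4.475143 + (1-p)*1.084242] = 2.664585
  V(3,1) = exp(-r*dt) * [p*1.084242 + (1-p)*0.000000] = 0.508765
  V(3,2) = exp(-r*dt) * [p*0.000000 + (1-p)*0.000000] = 0.000000
  V(3,3) = exp(-r*dt) * [p*0.000000 + (1-p)*0.000000] = 0.000000
  V(2,0) = exp(-r*dt) * [p*2.664585 + (1-p)*0.508765] = 1.515290
  V(2,1) = exp(-r*dt) * [p*0.508765 + (1-p)*0.000000] = 0.238730
  V(2,2) = exp(-r*dt) * [p*0.000000 + (1-p)*0.000000] = 0.000000
  V(1,0) = exp(-r*dt) * [p*1.515290 + (1-p)*0.238730] = 0.835362
  V(1,1) = exp(-r*dt) * [p*0.238730 + (1-p)*0.000000] = 0.112021
  V(0,0) = exp(-r*dt) * [p*0.835362 + (1-p)*0.112021] = 0.450324

Answer: Price = V(0,0) = 0.4503


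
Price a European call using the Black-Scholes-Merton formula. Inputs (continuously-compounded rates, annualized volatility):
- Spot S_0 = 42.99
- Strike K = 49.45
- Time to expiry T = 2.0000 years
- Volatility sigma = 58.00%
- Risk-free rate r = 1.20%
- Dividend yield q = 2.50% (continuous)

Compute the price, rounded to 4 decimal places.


d1 = (ln(S/K) + (r - q + 0.5*sigma^2) * T) / (sigma * sqrt(T)) = 0.20774977
d2 = d1 - sigma * sqrt(T) = -0.61249410
exp(-rT) = 0.97628571; exp(-qT) = 0.95122942
C = S_0 * exp(-qT) * N(d1) - K * exp(-rT) * N(d2)
N(d1) = 0.58228782; N(d2) = 0.27010545
C = 42.9900 * 0.95122942 * 0.58228782 - 49.4500 * 0.97628571 * 0.27010545 = 10.7717

Answer: Price = 10.7717


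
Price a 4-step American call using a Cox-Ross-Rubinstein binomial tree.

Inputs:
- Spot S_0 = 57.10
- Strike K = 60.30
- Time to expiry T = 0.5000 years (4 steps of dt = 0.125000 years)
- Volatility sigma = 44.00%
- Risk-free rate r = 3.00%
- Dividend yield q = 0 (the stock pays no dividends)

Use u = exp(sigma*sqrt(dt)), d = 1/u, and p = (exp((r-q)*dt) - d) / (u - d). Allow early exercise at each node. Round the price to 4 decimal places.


dt = T/N = 0.125000
u = exp(sigma*sqrt(dt)) = 1.168316; d = 1/u = 0.855933
p = (exp((r-q)*dt) - d) / (u - d) = 0.473214
Discount per step: exp(-r*dt) = 0.996257
Stock lattice S(k, i) with i counting down-moves:
  k=0: S(0,0) = 57.1000
  k=1: S(1,0) = 66.7109; S(1,1) = 48.8738
  k=2: S(2,0) = 77.9394; S(2,1) = 57.1000; S(2,2) = 41.8326
  k=3: S(3,0) = 91.0578; S(3,1) = 66.7109; S(3,2) = 48.8738; S(3,3) = 35.8059
  k=4: S(4,0) = 106.3843; S(4,1) = 77.9394; S(4,2) = 57.1000; S(4,3) = 41.8326; S(4,4) = 30.6475
Terminal payoffs V(N, i) = max(S_T - K, 0):
  V(4,0) = 46.084308; V(4,1) = 17.639361; V(4,2) = 0.000000; V(4,3) = 0.000000; V(4,4) = 0.000000
Backward induction: V(k, i) = exp(-r*dt) * [p * V(k+1, i) + (1-p) * V(k+1, i+1)]; then take max(V_cont, immediate exercise) for American.
  V(3,0) = exp(-r*dt) * [p*46.084308 + (1-p)*17.639361] = 30.983513; exercise = 30.757811; V(3,0) = max -> 30.983513
  V(3,1) = exp(-r*dt) * [p*17.639361 + (1-p)*0.000000] = 8.315956; exercise = 6.410850; V(3,1) = max -> 8.315956
  V(3,2) = exp(-r*dt) * [p*0.000000 + (1-p)*0.000000] = 0.000000; exercise = 0.000000; V(3,2) = max -> 0.000000
  V(3,3) = exp(-r*dt) * [p*0.000000 + (1-p)*0.000000] = 0.000000; exercise = 0.000000; V(3,3) = max -> 0.000000
  V(2,0) = exp(-r*dt) * [p*30.983513 + (1-p)*8.315956] = 18.971294; exercise = 17.639361; V(2,0) = max -> 18.971294
  V(2,1) = exp(-r*dt) * [p*8.315956 + (1-p)*0.000000] = 3.920500; exercise = 0.000000; V(2,1) = max -> 3.920500
  V(2,2) = exp(-r*dt) * [p*0.000000 + (1-p)*0.000000] = 0.000000; exercise = 0.000000; V(2,2) = max -> 0.000000
  V(1,0) = exp(-r*dt) * [p*18.971294 + (1-p)*3.920500] = 11.001420; exercise = 6.410850; V(1,0) = max -> 11.001420
  V(1,1) = exp(-r*dt) * [p*3.920500 + (1-p)*0.000000] = 1.848293; exercise = 0.000000; V(1,1) = max -> 1.848293
  V(0,0) = exp(-r*dt) * [p*11.001420 + (1-p)*1.848293] = 6.156554; exercise = 0.000000; V(0,0) = max -> 6.156554

Answer: Price = V(0,0) = 6.1566


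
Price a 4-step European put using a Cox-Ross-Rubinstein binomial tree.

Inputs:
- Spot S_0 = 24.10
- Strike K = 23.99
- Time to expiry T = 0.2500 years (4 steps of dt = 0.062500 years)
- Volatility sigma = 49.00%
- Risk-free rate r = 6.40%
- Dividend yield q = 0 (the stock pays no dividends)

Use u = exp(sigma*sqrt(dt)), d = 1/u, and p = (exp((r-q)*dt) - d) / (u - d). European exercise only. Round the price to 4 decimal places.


dt = T/N = 0.062500
u = exp(sigma*sqrt(dt)) = 1.130319; d = 1/u = 0.884706
p = (exp((r-q)*dt) - d) / (u - d) = 0.485732
Discount per step: exp(-r*dt) = 0.996008
Stock lattice S(k, i) with i counting down-moves:
  k=0: S(0,0) = 24.1000
  k=1: S(1,0) = 27.2407; S(1,1) = 21.3214
  k=2: S(2,0) = 30.7907; S(2,1) = 24.1000; S(2,2) = 18.8632
  k=3: S(3,0) = 34.8033; S(3,1) = 27.2407; S(3,2) = 21.3214; S(3,3) = 16.6884
  k=4: S(4,0) = 39.3388; S(4,1) = 30.7907; S(4,2) = 24.1000; S(4,3) = 18.8632; S(4,4) = 14.7643
Terminal payoffs V(N, i) = max(K - S_T, 0):
  V(4,0) = 0.000000; V(4,1) = 0.000000; V(4,2) = 0.000000; V(4,3) = 5.126821; V(4,4) = 9.225704
Backward induction: V(k, i) = exp(-r*dt) * [p * V(k+1, i) + (1-p) * V(k+1, i+1)].
  V(3,0) = exp(-r*dt) * [p*0.000000 + (1-p)*0.000000] = 0.000000
  V(3,1) = exp(-r*dt) * [p*0.000000 + (1-p)*0.000000] = 0.000000
  V(3,2) = exp(-r*dt) * [p*0.000000 + (1-p)*5.126821] = 2.626037
  V(3,3) = exp(-r*dt) * [p*5.126821 + (1-p)*9.225704] = 7.205865
  V(2,0) = exp(-r*dt) * [p*0.000000 + (1-p)*0.000000] = 0.000000
  V(2,1) = exp(-r*dt) * [p*0.000000 + (1-p)*2.626037] = 1.345096
  V(2,2) = exp(-r*dt) * [p*2.626037 + (1-p)*7.205865] = 4.961412
  V(1,0) = exp(-r*dt) * [p*0.000000 + (1-p)*1.345096] = 0.688979
  V(1,1) = exp(-r*dt) * [p*1.345096 + (1-p)*4.961412] = 3.192060
  V(0,0) = exp(-r*dt) * [p*0.688979 + (1-p)*3.192060] = 1.968345

Answer: Price = V(0,0) = 1.9683


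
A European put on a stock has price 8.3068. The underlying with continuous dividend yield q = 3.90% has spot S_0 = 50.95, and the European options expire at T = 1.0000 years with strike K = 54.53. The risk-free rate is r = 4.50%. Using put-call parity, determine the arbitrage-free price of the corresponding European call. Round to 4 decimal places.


Answer: Call price = 5.1775

Derivation:
Put-call parity: C - P = S_0 * exp(-qT) - K * exp(-rT).
S_0 * exp(-qT) = 50.9500 * 0.96175071 = 49.00119863
K * exp(-rT) = 54.5300 * 0.95599748 = 52.13054268
C = P + S*exp(-qT) - K*exp(-rT)
C = 8.3068 + 49.00119863 - 52.13054268 = 5.1775


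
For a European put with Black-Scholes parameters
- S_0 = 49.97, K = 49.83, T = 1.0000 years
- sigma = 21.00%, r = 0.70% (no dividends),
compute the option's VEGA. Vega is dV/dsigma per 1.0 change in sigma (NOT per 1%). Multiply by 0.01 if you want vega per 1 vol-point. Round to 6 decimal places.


d1 = 0.1516933955; d2 = -0.0583066045
phi(d1) = 0.3943785767; exp(-qT) = 1.0000000000; exp(-rT) = 0.9930244429
Vega = S * exp(-qT) * phi(d1) * sqrt(T) = 49.9700 * 1.0000000000 * 0.3943785767 * 1.0000000000 = 19.707097

Answer: Vega = 19.707097


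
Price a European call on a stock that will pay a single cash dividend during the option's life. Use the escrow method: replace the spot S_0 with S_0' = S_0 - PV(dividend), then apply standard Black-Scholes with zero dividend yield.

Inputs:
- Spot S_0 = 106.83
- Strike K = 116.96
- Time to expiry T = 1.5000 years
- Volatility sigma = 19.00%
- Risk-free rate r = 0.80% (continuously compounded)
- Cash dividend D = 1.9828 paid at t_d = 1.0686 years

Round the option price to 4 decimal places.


Answer: Price = 5.7307

Derivation:
PV(D) = D * exp(-r * t_d) = 1.9828 * 0.99148764 = 1.96592169
S_0' = S_0 - PV(D) = 106.8300 - 1.96592169 = 104.86407831
d1 = (ln(S_0'/K) + (r + sigma^2/2)*T) / (sigma*sqrt(T)) = -0.30120979
d2 = d1 - sigma*sqrt(T) = -0.53391131
exp(-rT) = 0.98807171
N(d1) = 0.38162726; N(d2) = 0.29670145
C = S_0' * N(d1) - K * exp(-rT) * N(d2) = 104.86407831 * 0.38162726 - 116.9600 * 0.98807171 * 0.29670145 = 5.7307


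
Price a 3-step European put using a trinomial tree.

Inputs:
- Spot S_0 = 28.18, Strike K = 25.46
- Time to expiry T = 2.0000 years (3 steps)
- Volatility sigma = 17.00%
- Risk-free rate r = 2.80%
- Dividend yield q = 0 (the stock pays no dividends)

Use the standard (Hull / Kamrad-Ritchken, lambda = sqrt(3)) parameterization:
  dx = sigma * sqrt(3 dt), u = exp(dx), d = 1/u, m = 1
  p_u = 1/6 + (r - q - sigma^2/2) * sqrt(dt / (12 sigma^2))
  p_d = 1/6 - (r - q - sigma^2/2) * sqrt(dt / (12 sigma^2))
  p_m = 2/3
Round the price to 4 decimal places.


Answer: Price = V(0,0) = 1.0219

Derivation:
dt = T/N = 0.666667; dx = sigma*sqrt(3*dt) = 0.240416
u = exp(dx) = 1.271778; d = 1/u = 0.786300
p_u = 0.185454, p_m = 0.666667, p_d = 0.147880
Discount per step: exp(-r*dt) = 0.981506
Stock lattice S(k, j) with j the centered position index:
  k=0: S(0,+0) = 28.1800
  k=1: S(1,-1) = 22.1579; S(1,+0) = 28.1800; S(1,+1) = 35.8387
  k=2: S(2,-2) = 17.4228; S(2,-1) = 22.1579; S(2,+0) = 28.1800; S(2,+1) = 35.8387; S(2,+2) = 45.5789
  k=3: S(3,-3) = 13.6996; S(3,-2) = 17.4228; S(3,-1) = 22.1579; S(3,+0) = 28.1800; S(3,+1) = 35.8387; S(3,+2) = 45.5789; S(3,+3) = 57.9663
Terminal payoffs V(N, j) = max(K - S_T, 0):
  V(3,-3) = 11.760442; V(3,-2) = 8.037196; V(3,-1) = 3.302053; V(3,+0) = 0.000000; V(3,+1) = 0.000000; V(3,+2) = 0.000000; V(3,+3) = 0.000000
Backward induction: V(k, j) = exp(-r*dt) * [p_u * V(k+1, j+1) + p_m * V(k+1, j) + p_d * V(k+1, j-1)]
  V(2,-2) = exp(-r*dt) * [p_u*3.302053 + p_m*8.037196 + p_d*11.760442] = 7.567062
  V(2,-1) = exp(-r*dt) * [p_u*0.000000 + p_m*3.302053 + p_d*8.037196] = 3.327217
  V(2,+0) = exp(-r*dt) * [p_u*0.000000 + p_m*0.000000 + p_d*3.302053] = 0.479276
  V(2,+1) = exp(-r*dt) * [p_u*0.000000 + p_m*0.000000 + p_d*0.000000] = 0.000000
  V(2,+2) = exp(-r*dt) * [p_u*0.000000 + p_m*0.000000 + p_d*0.000000] = 0.000000
  V(1,-1) = exp(-r*dt) * [p_u*0.479276 + p_m*3.327217 + p_d*7.567062] = 3.362684
  V(1,+0) = exp(-r*dt) * [p_u*0.000000 + p_m*0.479276 + p_d*3.327217] = 0.796537
  V(1,+1) = exp(-r*dt) * [p_u*0.000000 + p_m*0.000000 + p_d*0.479276] = 0.069565
  V(0,+0) = exp(-r*dt) * [p_u*0.069565 + p_m*0.796537 + p_d*3.362684] = 1.021944


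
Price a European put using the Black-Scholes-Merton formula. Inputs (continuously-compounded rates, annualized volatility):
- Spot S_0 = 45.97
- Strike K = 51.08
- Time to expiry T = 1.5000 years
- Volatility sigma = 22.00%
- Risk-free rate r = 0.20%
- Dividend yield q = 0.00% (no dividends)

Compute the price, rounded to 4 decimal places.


Answer: Price = 8.0385

Derivation:
d1 = (ln(S/K) + (r - q + 0.5*sigma^2) * T) / (sigma * sqrt(T)) = -0.24533503
d2 = d1 - sigma * sqrt(T) = -0.51477891
exp(-rT) = 0.99700450; exp(-qT) = 1.00000000
P = K * exp(-rT) * N(-d2) - S_0 * exp(-qT) * N(-d1)
N(-d1) = 0.59690149; N(-d2) = 0.69664624
P = 51.0800 * 0.99700450 * 0.69664624 - 45.9700 * 1.00000000 * 0.59690149 = 8.0385


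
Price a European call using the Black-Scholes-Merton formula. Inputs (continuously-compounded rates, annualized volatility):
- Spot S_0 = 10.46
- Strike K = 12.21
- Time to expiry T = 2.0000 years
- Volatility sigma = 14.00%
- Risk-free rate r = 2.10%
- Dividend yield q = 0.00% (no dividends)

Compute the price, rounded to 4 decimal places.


Answer: Price = 0.3874

Derivation:
d1 = (ln(S/K) + (r - q + 0.5*sigma^2) * T) / (sigma * sqrt(T)) = -0.47021000
d2 = d1 - sigma * sqrt(T) = -0.66819989
exp(-rT) = 0.95886978; exp(-qT) = 1.00000000
C = S_0 * exp(-qT) * N(d1) - K * exp(-rT) * N(d2)
N(d1) = 0.31910250; N(d2) = 0.25200300
C = 10.4600 * 1.00000000 * 0.31910250 - 12.2100 * 0.95886978 * 0.25200300 = 0.3874


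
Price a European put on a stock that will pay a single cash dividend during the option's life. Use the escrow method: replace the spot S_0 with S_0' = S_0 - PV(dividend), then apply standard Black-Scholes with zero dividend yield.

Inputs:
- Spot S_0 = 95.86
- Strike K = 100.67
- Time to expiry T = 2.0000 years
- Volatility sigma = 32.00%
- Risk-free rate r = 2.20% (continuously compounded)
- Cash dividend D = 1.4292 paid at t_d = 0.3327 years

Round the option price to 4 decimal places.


Answer: Price = 18.0396

Derivation:
PV(D) = D * exp(-r * t_d) = 1.4292 * 0.99270732 = 1.41877730
S_0' = S_0 - PV(D) = 95.8600 - 1.41877730 = 94.44122270
d1 = (ln(S_0'/K) + (r + sigma^2/2)*T) / (sigma*sqrt(T)) = 0.18236686
d2 = d1 - sigma*sqrt(T) = -0.27018148
exp(-rT) = 0.95695396
N(-d1) = 0.42764742; N(-d2) = 0.60648968
P = K * exp(-rT) * N(-d2) - S_0' * N(-d1) = 100.6700 * 0.95695396 * 0.60648968 - 94.44122270 * 0.42764742 = 18.0396


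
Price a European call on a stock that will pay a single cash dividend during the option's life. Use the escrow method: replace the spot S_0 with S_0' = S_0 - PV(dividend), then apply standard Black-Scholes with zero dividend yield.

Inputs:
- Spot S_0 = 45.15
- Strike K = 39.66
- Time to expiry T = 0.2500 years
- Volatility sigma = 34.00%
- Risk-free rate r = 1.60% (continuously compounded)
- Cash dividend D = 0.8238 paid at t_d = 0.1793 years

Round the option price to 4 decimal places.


Answer: Price = 5.8793

Derivation:
PV(D) = D * exp(-r * t_d) = 0.8238 * 0.99713531 = 0.82144007
S_0' = S_0 - PV(D) = 45.1500 - 0.82144007 = 44.32855993
d1 = (ln(S_0'/K) + (r + sigma^2/2)*T) / (sigma*sqrt(T)) = 0.76315318
d2 = d1 - sigma*sqrt(T) = 0.59315318
exp(-rT) = 0.99600799
N(d1) = 0.77731398; N(d2) = 0.72346068
C = S_0' * N(d1) - K * exp(-rT) * N(d2) = 44.32855993 * 0.77731398 - 39.6600 * 0.99600799 * 0.72346068 = 5.8793


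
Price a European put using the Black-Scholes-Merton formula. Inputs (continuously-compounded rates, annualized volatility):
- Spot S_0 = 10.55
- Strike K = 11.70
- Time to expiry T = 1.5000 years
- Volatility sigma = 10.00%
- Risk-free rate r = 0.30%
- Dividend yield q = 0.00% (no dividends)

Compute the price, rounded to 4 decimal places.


Answer: Price = 1.2582

Derivation:
d1 = (ln(S/K) + (r - q + 0.5*sigma^2) * T) / (sigma * sqrt(T)) = -0.74679212
d2 = d1 - sigma * sqrt(T) = -0.86926661
exp(-rT) = 0.99551011; exp(-qT) = 1.00000000
P = K * exp(-rT) * N(-d2) - S_0 * exp(-qT) * N(-d1)
N(-d1) = 0.77240547; N(-d2) = 0.80764934
P = 11.7000 * 0.99551011 * 0.80764934 - 10.5500 * 1.00000000 * 0.77240547 = 1.2582


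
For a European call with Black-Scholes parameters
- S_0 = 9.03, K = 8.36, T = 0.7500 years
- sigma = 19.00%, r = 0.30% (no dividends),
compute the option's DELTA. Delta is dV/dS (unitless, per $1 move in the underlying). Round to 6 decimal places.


d1 = 0.5644749956; d2 = 0.3999301688
phi(d1) = 0.3401887925; exp(-qT) = 1.0000000000; exp(-rT) = 0.9977525294
N(d1) = 0.7137845438
Delta = exp(-qT) * N(d1) = 1.0000000000 * 0.7137845438 = 0.713785

Answer: Delta = 0.713785


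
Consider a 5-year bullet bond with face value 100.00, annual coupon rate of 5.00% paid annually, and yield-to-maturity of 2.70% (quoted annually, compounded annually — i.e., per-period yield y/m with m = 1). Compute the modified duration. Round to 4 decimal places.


Answer: Modified duration = 4.4511

Derivation:
Coupon per period c = face * coupon_rate / m = 5.000000
Periods per year m = 1; per-period yield y/m = 0.027000
Number of cashflows N = 5
Cashflows (t years, CF_t, discount factor 1/(1+y/m)^(m*t), PV):
  t = 1.0000: CF_t = 5.000000, DF = 0.973710, PV = 4.868549
  t = 2.0000: CF_t = 5.000000, DF = 0.948111, PV = 4.740554
  t = 3.0000: CF_t = 5.000000, DF = 0.923185, PV = 4.615924
  t = 4.0000: CF_t = 5.000000, DF = 0.898914, PV = 4.494571
  t = 5.0000: CF_t = 105.000000, DF = 0.875282, PV = 91.904564
Price P = sum_t PV_t = 110.624163
First compute Macaulay numerator sum_t t * PV_t:
  t * PV_t at t = 1.0000: 4.868549
  t * PV_t at t = 2.0000: 9.481108
  t * PV_t at t = 3.0000: 13.847773
  t * PV_t at t = 4.0000: 17.978283
  t * PV_t at t = 5.0000: 459.522822
Macaulay duration D = 505.698536 / 110.624163 = 4.571321
Modified duration = D / (1 + y/m) = 4.571321 / (1 + 0.027000) = 4.451140


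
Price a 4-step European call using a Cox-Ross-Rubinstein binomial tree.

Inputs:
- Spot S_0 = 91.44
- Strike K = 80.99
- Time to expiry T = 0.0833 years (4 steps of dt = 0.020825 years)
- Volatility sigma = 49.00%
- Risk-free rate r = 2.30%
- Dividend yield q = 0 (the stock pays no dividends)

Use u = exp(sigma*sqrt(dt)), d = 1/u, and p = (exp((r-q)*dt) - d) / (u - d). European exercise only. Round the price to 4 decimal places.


dt = T/N = 0.020825
u = exp(sigma*sqrt(dt)) = 1.073271; d = 1/u = 0.931731
p = (exp((r-q)*dt) - d) / (u - d) = 0.485714
Discount per step: exp(-r*dt) = 0.999521
Stock lattice S(k, i) with i counting down-moves:
  k=0: S(0,0) = 91.4400
  k=1: S(1,0) = 98.1399; S(1,1) = 85.1975
  k=2: S(2,0) = 105.3308; S(2,1) = 91.4400; S(2,2) = 79.3811
  k=3: S(3,0) = 113.0485; S(3,1) = 98.1399; S(3,2) = 85.1975; S(3,3) = 73.9618
  k=4: S(4,0) = 121.3317; S(4,1) = 105.3308; S(4,2) = 91.4400; S(4,3) = 79.3811; S(4,4) = 68.9125
Terminal payoffs V(N, i) = max(S_T - K, 0):
  V(4,0) = 40.341694; V(4,1) = 24.340765; V(4,2) = 10.450000; V(4,3) = 0.000000; V(4,4) = 0.000000
Backward induction: V(k, i) = exp(-r*dt) * [p * V(k+1, i) + (1-p) * V(k+1, i+1)].
  V(3,0) = exp(-r*dt) * [p*40.341694 + (1-p)*24.340765] = 32.097269
  V(3,1) = exp(-r*dt) * [p*24.340765 + (1-p)*10.450000] = 17.188709
  V(3,2) = exp(-r*dt) * [p*10.450000 + (1-p)*0.000000] = 5.073285
  V(3,3) = exp(-r*dt) * [p*0.000000 + (1-p)*0.000000] = 0.000000
  V(2,0) = exp(-r*dt) * [p*32.097269 + (1-p)*17.188709] = 24.418312
  V(2,1) = exp(-r*dt) * [p*17.188709 + (1-p)*5.073285] = 10.952673
  V(2,2) = exp(-r*dt) * [p*5.073285 + (1-p)*0.000000] = 2.462987
  V(1,0) = exp(-r*dt) * [p*24.418312 + (1-p)*10.952673] = 17.484751
  V(1,1) = exp(-r*dt) * [p*10.952673 + (1-p)*2.462987] = 6.583396
  V(0,0) = exp(-r*dt) * [p*17.484751 + (1-p)*6.583396] = 11.872653

Answer: Price = V(0,0) = 11.8727


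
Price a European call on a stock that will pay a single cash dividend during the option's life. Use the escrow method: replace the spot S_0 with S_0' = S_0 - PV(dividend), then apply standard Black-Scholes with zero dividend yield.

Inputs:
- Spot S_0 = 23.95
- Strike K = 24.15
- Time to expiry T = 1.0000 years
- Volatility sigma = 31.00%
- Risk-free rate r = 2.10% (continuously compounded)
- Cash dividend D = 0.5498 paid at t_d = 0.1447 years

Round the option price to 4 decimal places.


Answer: Price = 2.7763

Derivation:
PV(D) = D * exp(-r * t_d) = 0.5498 * 0.99696591 = 0.54813186
S_0' = S_0 - PV(D) = 23.9500 - 0.54813186 = 23.40186814
d1 = (ln(S_0'/K) + (r + sigma^2/2)*T) / (sigma*sqrt(T)) = 0.12123056
d2 = d1 - sigma*sqrt(T) = -0.18876944
exp(-rT) = 0.97921896
N(d1) = 0.54824579; N(d2) = 0.42513676
C = S_0' * N(d1) - K * exp(-rT) * N(d2) = 23.40186814 * 0.54824579 - 24.1500 * 0.97921896 * 0.42513676 = 2.7763


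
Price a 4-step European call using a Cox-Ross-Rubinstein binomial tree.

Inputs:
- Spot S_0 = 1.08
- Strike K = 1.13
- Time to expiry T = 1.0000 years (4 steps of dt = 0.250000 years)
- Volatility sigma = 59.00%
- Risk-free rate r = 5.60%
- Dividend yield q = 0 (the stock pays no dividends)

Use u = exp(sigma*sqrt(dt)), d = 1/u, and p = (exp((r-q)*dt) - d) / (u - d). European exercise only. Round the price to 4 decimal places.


Answer: Price = V(0,0) = 0.2481

Derivation:
dt = T/N = 0.250000
u = exp(sigma*sqrt(dt)) = 1.343126; d = 1/u = 0.744532
p = (exp((r-q)*dt) - d) / (u - d) = 0.450333
Discount per step: exp(-r*dt) = 0.986098
Stock lattice S(k, i) with i counting down-moves:
  k=0: S(0,0) = 1.0800
  k=1: S(1,0) = 1.4506; S(1,1) = 0.8041
  k=2: S(2,0) = 1.9483; S(2,1) = 1.0800; S(2,2) = 0.5987
  k=3: S(3,0) = 2.6168; S(3,1) = 1.4506; S(3,2) = 0.8041; S(3,3) = 0.4457
  k=4: S(4,0) = 3.5147; S(4,1) = 1.9483; S(4,2) = 1.0800; S(4,3) = 0.5987; S(4,4) = 0.3319
Terminal payoffs V(N, i) = max(S_T - K, 0):
  V(4,0) = 2.384724; V(4,1) = 0.818307; V(4,2) = 0.000000; V(4,3) = 0.000000; V(4,4) = 0.000000
Backward induction: V(k, i) = exp(-r*dt) * [p * V(k+1, i) + (1-p) * V(k+1, i+1)].
  V(3,0) = exp(-r*dt) * [p*2.384724 + (1-p)*0.818307] = 1.502533
  V(3,1) = exp(-r*dt) * [p*0.818307 + (1-p)*0.000000] = 0.363388
  V(3,2) = exp(-r*dt) * [p*0.000000 + (1-p)*0.000000] = 0.000000
  V(3,3) = exp(-r*dt) * [p*0.000000 + (1-p)*0.000000] = 0.000000
  V(2,0) = exp(-r*dt) * [p*1.502533 + (1-p)*0.363388] = 0.864198
  V(2,1) = exp(-r*dt) * [p*0.363388 + (1-p)*0.000000] = 0.161370
  V(2,2) = exp(-r*dt) * [p*0.000000 + (1-p)*0.000000] = 0.000000
  V(1,0) = exp(-r*dt) * [p*0.864198 + (1-p)*0.161370] = 0.471233
  V(1,1) = exp(-r*dt) * [p*0.161370 + (1-p)*0.000000] = 0.071660
  V(0,0) = exp(-r*dt) * [p*0.471233 + (1-p)*0.071660] = 0.248103


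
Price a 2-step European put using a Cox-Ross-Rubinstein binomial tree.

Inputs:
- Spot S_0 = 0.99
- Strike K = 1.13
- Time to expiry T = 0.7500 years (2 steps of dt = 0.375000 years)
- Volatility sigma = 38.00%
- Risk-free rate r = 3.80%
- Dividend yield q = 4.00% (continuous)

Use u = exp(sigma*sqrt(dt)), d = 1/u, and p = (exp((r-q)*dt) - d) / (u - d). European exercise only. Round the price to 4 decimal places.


Answer: Price = V(0,0) = 0.2218

Derivation:
dt = T/N = 0.375000
u = exp(sigma*sqrt(dt)) = 1.262005; d = 1/u = 0.792390
p = (exp((r-q)*dt) - d) / (u - d) = 0.440489
Discount per step: exp(-r*dt) = 0.985851
Stock lattice S(k, i) with i counting down-moves:
  k=0: S(0,0) = 0.9900
  k=1: S(1,0) = 1.2494; S(1,1) = 0.7845
  k=2: S(2,0) = 1.5767; S(2,1) = 0.9900; S(2,2) = 0.6216
Terminal payoffs V(N, i) = max(K - S_T, 0):
  V(2,0) = 0.000000; V(2,1) = 0.140000; V(2,2) = 0.508397
Backward induction: V(k, i) = exp(-r*dt) * [p * V(k+1, i) + (1-p) * V(k+1, i+1)].
  V(1,0) = exp(-r*dt) * [p*0.000000 + (1-p)*0.140000] = 0.077223
  V(1,1) = exp(-r*dt) * [p*0.140000 + (1-p)*0.508397] = 0.341225
  V(0,0) = exp(-r*dt) * [p*0.077223 + (1-p)*0.341225] = 0.221752


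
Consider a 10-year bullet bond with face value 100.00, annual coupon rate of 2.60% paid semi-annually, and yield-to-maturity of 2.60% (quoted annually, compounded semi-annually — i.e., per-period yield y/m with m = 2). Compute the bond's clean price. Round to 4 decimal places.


Coupon per period c = face * coupon_rate / m = 1.300000
Periods per year m = 2; per-period yield y/m = 0.013000
Number of cashflows N = 20
Cashflows (t years, CF_t, discount factor 1/(1+y/m)^(m*t), PV):
  t = 0.5000: CF_t = 1.300000, DF = 0.987167, PV = 1.283317
  t = 1.0000: CF_t = 1.300000, DF = 0.974498, PV = 1.266848
  t = 1.5000: CF_t = 1.300000, DF = 0.961992, PV = 1.250590
  t = 2.0000: CF_t = 1.300000, DF = 0.949647, PV = 1.234541
  t = 2.5000: CF_t = 1.300000, DF = 0.937460, PV = 1.218698
  t = 3.0000: CF_t = 1.300000, DF = 0.925429, PV = 1.203058
  t = 3.5000: CF_t = 1.300000, DF = 0.913553, PV = 1.187619
  t = 4.0000: CF_t = 1.300000, DF = 0.901829, PV = 1.172378
  t = 4.5000: CF_t = 1.300000, DF = 0.890256, PV = 1.157333
  t = 5.0000: CF_t = 1.300000, DF = 0.878831, PV = 1.142481
  t = 5.5000: CF_t = 1.300000, DF = 0.867553, PV = 1.127819
  t = 6.0000: CF_t = 1.300000, DF = 0.856420, PV = 1.113346
  t = 6.5000: CF_t = 1.300000, DF = 0.845429, PV = 1.099058
  t = 7.0000: CF_t = 1.300000, DF = 0.834580, PV = 1.084953
  t = 7.5000: CF_t = 1.300000, DF = 0.823869, PV = 1.071030
  t = 8.0000: CF_t = 1.300000, DF = 0.813296, PV = 1.057285
  t = 8.5000: CF_t = 1.300000, DF = 0.802859, PV = 1.043717
  t = 9.0000: CF_t = 1.300000, DF = 0.792556, PV = 1.030323
  t = 9.5000: CF_t = 1.300000, DF = 0.782385, PV = 1.017101
  t = 10.0000: CF_t = 101.300000, DF = 0.772345, PV = 78.238504
Price P = sum_t PV_t = 100.000000

Answer: Price = 100.0000
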